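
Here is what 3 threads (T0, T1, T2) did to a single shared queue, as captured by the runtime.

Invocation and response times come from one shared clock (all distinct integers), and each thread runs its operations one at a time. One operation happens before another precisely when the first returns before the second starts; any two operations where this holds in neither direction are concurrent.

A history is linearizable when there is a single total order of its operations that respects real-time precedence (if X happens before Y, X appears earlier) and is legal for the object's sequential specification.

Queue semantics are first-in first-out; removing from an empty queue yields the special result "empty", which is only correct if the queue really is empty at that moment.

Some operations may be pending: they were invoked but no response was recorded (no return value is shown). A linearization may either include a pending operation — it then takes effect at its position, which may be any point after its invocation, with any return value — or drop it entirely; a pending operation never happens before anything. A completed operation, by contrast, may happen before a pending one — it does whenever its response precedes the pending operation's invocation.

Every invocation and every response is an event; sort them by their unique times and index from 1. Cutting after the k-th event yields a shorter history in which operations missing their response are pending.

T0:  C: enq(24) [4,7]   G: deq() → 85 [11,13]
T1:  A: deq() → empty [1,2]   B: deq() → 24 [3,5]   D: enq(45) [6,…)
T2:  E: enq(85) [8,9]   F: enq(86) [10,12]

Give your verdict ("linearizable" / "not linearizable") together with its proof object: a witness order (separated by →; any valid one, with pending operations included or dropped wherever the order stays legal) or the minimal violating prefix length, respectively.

linearizable — witness: A → C → B → E → D → F → G

step 1: A deq() → empty — queue <>
step 2: C enq(24) — queue <24>
step 3: B deq() → 24 — queue <>
step 4: E enq(85) — queue <85>
step 5: D enq(45) (pending, included) — queue <85,45>
step 6: F enq(86) — queue <85,45,86>
step 7: G deq() → 85 — queue <45,86>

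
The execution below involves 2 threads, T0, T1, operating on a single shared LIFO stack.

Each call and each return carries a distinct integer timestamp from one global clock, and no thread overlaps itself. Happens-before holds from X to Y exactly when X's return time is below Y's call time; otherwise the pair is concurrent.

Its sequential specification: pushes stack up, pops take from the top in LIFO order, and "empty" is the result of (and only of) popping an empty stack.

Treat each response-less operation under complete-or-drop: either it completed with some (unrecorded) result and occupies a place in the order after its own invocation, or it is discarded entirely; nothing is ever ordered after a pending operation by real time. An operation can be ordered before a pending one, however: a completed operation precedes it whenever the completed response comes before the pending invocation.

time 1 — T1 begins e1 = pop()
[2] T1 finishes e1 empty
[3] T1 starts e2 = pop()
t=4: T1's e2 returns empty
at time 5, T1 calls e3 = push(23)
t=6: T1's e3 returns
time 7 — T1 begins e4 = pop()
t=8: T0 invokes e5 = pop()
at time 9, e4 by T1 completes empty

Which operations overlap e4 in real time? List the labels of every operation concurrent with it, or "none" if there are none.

concurrent with e4 ([7,9]): every op whose interval crosses 7..9
e1 [1,2]: before
e2 [3,4]: before
e3 [5,6]: before
e5 [8,…): concurrent

e5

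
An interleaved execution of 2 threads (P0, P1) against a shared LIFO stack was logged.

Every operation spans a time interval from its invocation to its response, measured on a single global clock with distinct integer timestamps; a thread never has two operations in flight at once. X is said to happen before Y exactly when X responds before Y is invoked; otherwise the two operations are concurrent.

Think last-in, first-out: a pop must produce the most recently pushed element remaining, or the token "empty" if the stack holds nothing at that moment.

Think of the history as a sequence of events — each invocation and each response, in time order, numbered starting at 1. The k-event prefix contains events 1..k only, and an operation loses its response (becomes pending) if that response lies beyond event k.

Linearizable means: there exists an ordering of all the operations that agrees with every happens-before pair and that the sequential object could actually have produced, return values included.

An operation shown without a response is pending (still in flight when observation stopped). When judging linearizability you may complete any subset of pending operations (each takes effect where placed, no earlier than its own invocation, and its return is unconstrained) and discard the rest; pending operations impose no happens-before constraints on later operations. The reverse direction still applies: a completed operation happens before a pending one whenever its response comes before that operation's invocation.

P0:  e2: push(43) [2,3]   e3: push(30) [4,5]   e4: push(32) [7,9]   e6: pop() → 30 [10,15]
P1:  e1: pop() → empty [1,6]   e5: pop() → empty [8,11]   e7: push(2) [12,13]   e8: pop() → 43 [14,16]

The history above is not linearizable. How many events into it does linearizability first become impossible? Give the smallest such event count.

11

events 1..10 are linearizable; a witness order is e1, e2, e3, e4:
after step 1 (e1 pop() → empty): stack <>
after step 2 (e2 push(43)): stack <43>
after step 3 (e3 push(30)): stack <43,30>
after step 4 (e4 push(32)): stack <43,30,32>
include event 11 — e5 responding at 11 — and every candidate order breaks
completion choices over the 1 pending operation (e6) were checked; none helps
take e1, e2, e3, e4, e5 (pending dropped): step 5 already fails, because e5 pop() → empty cannot occur there
take e1, e2, e3, e5, e4 (pending dropped): step 4 already fails, because e5 pop() → empty cannot occur there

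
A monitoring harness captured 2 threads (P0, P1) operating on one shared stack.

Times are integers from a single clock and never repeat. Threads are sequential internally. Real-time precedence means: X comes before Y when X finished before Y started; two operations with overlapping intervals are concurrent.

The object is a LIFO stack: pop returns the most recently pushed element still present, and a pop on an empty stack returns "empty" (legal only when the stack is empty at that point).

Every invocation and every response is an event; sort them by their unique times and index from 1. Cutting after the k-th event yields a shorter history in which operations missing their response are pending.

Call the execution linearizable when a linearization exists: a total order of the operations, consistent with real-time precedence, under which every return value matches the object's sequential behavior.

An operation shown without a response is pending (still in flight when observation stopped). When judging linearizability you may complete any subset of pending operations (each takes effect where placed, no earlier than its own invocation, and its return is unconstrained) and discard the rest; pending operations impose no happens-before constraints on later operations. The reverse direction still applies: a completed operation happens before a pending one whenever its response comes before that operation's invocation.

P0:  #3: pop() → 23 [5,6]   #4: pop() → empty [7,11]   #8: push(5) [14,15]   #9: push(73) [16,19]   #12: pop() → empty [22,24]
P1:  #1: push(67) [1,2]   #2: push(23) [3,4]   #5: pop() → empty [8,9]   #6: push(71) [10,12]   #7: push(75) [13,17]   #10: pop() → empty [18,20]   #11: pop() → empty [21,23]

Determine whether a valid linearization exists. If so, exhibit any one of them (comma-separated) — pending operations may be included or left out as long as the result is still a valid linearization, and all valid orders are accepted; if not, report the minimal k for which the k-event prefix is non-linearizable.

cut after 10 events: linearizable; cut after 11 events (#4 responds, time 11): not linearizable
no legal order exists: 2 real-time-consistent candidates over 5 completed stack operations, all rejected
every completion of the 1 pending operation (#6) was checked; none linearizes
take #1, #2, #3, #4, #5 (pending dropped): step 4 already fails, because #4 pop() → empty cannot occur there
take #1, #2, #3, #5, #4 (pending dropped): step 4 already fails, because #5 pop() → empty cannot occur there

not linearizable — minimal violating prefix: 11 events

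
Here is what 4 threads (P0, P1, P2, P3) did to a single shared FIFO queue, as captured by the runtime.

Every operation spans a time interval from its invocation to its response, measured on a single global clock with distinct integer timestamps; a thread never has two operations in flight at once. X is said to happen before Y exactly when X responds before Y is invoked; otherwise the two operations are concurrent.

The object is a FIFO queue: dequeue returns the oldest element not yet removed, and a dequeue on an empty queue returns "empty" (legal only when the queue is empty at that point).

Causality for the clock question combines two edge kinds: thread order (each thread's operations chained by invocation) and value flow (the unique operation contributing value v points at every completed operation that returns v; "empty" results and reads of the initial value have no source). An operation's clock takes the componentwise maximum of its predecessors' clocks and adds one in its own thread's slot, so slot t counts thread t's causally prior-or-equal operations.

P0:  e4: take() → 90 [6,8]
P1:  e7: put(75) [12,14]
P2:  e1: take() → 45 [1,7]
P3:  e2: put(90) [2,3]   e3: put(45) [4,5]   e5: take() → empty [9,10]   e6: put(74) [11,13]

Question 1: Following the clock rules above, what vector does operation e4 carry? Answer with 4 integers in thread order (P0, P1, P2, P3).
(1, 0, 0, 1)

e2 (invocation 2): nothing precedes it; P3's component alone gives (0, 0, 0, 1)
e7 (invocation 12): nothing precedes it; P1's component alone gives (0, 1, 0, 0)
e3 (invocation 4): componentwise max over VC(e2)=(0, 0, 0, 1), +1 at P3, giving (0, 0, 0, 2)
e4 (invocation 6): componentwise max over VC(e2)=(0, 0, 0, 1), +1 at P0, giving (1, 0, 0, 1)
e5 (invocation 9): componentwise max over VC(e3)=(0, 0, 0, 2), +1 at P3, giving (0, 0, 0, 3)
e1 (invocation 1): componentwise max over VC(e3)=(0, 0, 0, 2), +1 at P2, giving (0, 0, 1, 2)
e6 (invocation 11): componentwise max over VC(e5)=(0, 0, 0, 3), +1 at P3, giving (0, 0, 0, 4)
target: VC(e4) = (1, 0, 0, 1)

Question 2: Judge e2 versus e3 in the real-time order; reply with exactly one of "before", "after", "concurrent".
before

e2 spans [2,3], e3 spans [4,5]
resp(e2)=3 < inv(e3)=4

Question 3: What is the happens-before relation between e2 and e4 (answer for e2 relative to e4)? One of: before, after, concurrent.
before

e2 spans [2,3], e4 spans [6,8]
resp(e2)=3 < inv(e4)=6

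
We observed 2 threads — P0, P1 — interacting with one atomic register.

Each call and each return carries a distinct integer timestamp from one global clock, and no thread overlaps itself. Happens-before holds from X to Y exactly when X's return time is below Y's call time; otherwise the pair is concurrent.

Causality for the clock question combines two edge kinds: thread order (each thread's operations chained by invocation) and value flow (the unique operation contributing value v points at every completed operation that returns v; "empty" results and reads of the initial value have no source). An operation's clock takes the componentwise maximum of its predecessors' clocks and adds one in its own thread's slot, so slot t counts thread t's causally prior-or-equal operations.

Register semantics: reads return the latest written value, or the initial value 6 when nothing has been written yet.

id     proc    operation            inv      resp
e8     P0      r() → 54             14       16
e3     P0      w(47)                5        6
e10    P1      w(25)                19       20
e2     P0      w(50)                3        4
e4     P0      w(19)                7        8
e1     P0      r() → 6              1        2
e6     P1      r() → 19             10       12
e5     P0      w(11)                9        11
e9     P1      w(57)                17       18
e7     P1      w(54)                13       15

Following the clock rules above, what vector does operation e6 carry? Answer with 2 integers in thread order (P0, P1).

invoked at 1, e1 has no predecessors; its own P0 bump gives (1, 0)
e2 (invocation 3): componentwise max over VC(e1)=(1, 0), +1 at P0, giving (2, 0)
e3 (invocation 5): componentwise max over VC(e2)=(2, 0), +1 at P0, giving (3, 0)
e4 (invocation 7): componentwise max over VC(e3)=(3, 0), +1 at P0, giving (4, 0)
e6 (invocation 10): componentwise max over VC(e4)=(4, 0), +1 at P1, giving (4, 1)
e5 (invocation 9): componentwise max over VC(e4)=(4, 0), +1 at P0, giving (5, 0)
e7 (invocation 13): componentwise max over VC(e6)=(4, 1), +1 at P1, giving (4, 2)
e9 (invocation 17): componentwise max over VC(e7)=(4, 2), +1 at P1, giving (4, 3)
e10 (invocation 19): componentwise max over VC(e9)=(4, 3), +1 at P1, giving (4, 4)
e8 (invocation 14): componentwise max over VC(e5)=(5, 0), VC(e7)=(4, 2), +1 at P0, giving (6, 2)
target: VC(e6) = (4, 1)

(4, 1)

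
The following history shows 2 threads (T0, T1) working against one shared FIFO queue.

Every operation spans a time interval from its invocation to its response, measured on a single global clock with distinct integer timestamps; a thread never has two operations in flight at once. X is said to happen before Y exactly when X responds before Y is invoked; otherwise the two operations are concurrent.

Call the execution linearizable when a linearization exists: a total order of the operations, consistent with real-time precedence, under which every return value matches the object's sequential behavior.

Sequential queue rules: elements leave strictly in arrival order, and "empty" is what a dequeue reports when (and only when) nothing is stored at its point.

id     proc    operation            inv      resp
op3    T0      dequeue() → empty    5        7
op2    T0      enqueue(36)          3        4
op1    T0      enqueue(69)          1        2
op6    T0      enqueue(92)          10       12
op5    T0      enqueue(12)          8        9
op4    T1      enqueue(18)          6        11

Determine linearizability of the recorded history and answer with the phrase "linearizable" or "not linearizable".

events 1..6 are fine; event 7 — the response of op3 at time 7 — makes the prefix non-linearizable
the completed operations (3 total) allow one real-time order; the FIFO queue replay rejects it
no completion choice of the 1 pending operation (op4) rescues it — every subset was tried
e.g. op1, op2, op3 (pending dropped): illegal at step 3, since op3 dequeue() → empty cannot apply there

not linearizable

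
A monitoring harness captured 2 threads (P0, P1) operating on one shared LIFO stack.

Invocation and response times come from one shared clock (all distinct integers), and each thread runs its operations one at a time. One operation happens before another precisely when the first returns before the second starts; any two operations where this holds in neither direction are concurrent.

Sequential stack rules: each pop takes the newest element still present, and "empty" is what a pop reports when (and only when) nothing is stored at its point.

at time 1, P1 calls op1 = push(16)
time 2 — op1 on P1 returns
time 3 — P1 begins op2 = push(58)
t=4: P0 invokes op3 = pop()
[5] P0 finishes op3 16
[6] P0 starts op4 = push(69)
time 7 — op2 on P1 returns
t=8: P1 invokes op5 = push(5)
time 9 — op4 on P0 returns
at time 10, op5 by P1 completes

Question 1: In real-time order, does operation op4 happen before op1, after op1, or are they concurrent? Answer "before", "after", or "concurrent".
after

op4 spans [6,9], op1 spans [1,2]
resp(op1)=2 < inv(op4)=6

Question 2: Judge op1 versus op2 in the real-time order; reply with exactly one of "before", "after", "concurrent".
before

op1 spans [1,2], op2 spans [3,7]
resp(op1)=2 < inv(op2)=3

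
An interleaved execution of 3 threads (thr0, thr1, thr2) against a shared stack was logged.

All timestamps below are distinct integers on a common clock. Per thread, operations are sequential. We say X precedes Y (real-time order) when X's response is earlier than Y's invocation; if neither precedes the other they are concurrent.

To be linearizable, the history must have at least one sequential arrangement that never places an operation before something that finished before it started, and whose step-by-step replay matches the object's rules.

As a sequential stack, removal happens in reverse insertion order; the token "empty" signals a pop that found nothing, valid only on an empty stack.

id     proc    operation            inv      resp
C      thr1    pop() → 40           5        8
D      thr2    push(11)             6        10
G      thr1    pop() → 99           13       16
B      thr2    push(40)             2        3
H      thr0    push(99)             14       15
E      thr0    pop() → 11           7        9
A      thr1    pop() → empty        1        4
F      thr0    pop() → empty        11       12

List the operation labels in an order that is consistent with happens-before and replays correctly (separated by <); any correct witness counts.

A < B < C < D < E < F < H < G

after step 1 (A pop() → empty): stack <>
after step 2 (B push(40)): stack <40>
after step 3 (C pop() → 40): stack <>
after step 4 (D push(11)): stack <11>
after step 5 (E pop() → 11): stack <>
after step 6 (F pop() → empty): stack <>
after step 7 (H push(99)): stack <99>
after step 8 (G pop() → 99): stack <>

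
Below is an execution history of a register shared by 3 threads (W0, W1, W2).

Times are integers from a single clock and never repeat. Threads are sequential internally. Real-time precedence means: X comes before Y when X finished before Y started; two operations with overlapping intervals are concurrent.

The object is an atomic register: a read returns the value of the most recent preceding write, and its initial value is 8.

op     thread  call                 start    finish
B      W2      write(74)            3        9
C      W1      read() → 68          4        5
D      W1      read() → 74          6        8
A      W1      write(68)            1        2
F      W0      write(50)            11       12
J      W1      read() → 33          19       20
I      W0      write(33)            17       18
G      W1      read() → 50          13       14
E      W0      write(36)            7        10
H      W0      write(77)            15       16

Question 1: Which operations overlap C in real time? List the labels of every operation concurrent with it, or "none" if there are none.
B

overlap test against C [4,5]: concurrent iff the interval meets 4..5
A [1,2]: before
B [3,9]: concurrent
D [6,8]: after
E [7,10]: after
F [11,12]: after
G [13,14]: after
H [15,16]: after
I [17,18]: after
J [19,20]: after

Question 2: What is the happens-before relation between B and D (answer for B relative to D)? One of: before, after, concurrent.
concurrent

B spans [3,9], D spans [6,8]
the intervals overlap in both directions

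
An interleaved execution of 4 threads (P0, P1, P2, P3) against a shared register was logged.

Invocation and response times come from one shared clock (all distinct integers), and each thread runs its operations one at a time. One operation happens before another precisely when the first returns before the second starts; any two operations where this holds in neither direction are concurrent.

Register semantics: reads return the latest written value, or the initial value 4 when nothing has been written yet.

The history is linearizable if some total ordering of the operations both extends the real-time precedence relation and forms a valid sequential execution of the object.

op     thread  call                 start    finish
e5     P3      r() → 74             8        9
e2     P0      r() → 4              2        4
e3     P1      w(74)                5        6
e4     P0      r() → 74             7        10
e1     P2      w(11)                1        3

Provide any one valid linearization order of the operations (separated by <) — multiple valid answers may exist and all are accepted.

1. e2 r() → 4, leaving value 4
2. e1 w(11), leaving value 11
3. e3 w(74), leaving value 74
4. e4 r() → 74, leaving value 74
5. e5 r() → 74, leaving value 74

e2 < e1 < e3 < e4 < e5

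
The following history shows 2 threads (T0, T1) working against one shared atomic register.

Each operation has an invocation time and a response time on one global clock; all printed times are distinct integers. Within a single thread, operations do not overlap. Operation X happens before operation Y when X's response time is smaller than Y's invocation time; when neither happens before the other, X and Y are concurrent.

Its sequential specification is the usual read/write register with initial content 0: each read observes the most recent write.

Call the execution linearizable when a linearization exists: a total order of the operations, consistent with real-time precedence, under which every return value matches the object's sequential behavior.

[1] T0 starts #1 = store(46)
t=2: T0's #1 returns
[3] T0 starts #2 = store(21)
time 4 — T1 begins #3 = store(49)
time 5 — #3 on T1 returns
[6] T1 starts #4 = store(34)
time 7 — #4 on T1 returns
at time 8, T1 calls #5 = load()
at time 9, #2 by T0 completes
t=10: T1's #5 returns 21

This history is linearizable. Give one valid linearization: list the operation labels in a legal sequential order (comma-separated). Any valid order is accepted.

step 1: #1 store(46) — value 46
step 2: #3 store(49) — value 49
step 3: #4 store(34) — value 34
step 4: #2 store(21) — value 21
step 5: #5 load() → 21 — value 21

#1, #3, #4, #2, #5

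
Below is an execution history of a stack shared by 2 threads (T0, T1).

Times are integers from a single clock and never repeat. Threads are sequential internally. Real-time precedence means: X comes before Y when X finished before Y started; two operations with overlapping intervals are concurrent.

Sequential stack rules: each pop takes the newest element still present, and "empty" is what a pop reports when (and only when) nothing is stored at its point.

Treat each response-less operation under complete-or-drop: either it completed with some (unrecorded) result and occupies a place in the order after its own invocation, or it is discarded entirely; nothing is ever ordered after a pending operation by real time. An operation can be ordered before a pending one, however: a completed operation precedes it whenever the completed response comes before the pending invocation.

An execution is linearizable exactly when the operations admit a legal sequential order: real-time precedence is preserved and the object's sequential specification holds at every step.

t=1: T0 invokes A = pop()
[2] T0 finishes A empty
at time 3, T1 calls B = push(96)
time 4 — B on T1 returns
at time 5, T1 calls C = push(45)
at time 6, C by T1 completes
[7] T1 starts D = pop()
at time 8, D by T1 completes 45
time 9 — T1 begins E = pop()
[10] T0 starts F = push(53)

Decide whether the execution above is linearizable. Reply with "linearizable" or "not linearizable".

witness order: A, B, C, D
after step 1 (A pop() → empty): stack <>
after step 2 (B push(96)): stack <96>
after step 3 (C push(45)): stack <96,45>
after step 4 (D pop() → 45): stack <96>

linearizable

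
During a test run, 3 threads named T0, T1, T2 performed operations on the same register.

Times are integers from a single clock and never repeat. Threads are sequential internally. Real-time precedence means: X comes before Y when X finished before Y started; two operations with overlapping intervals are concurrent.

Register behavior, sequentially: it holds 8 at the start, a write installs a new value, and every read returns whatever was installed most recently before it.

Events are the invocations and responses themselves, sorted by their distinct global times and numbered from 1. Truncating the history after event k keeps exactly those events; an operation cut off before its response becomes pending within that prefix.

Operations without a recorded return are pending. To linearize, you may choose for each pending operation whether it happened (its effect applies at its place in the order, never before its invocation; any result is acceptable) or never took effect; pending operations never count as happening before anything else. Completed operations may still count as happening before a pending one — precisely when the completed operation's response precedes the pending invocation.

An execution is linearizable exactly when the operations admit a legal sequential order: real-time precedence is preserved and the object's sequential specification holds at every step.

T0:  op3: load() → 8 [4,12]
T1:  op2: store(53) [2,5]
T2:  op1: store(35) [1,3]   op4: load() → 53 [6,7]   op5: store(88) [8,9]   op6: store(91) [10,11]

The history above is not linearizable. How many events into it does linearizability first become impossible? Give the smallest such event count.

events 1..11 are still linearizable — one witness is op1, op2, op3, op4, op5, op6:
after step 1 (op1 store(35)): value 35
after step 2 (op2 store(53)): value 53
after step 3 (op3 load() (pending, included)): value 53
after step 4 (op4 load() → 53): value 53
after step 5 (op5 store(88)): value 88
after step 6 (op6 store(91)): value 91
adding event 12 (op3 responds at 12) leaves no legal real-time order
e.g. op1, op2, op3, op4, op5, op6: illegal at step 3, since op3 load() → 8 cannot apply there
e.g. op1, op2, op4, op3, op5, op6: illegal at step 4, since op3 load() → 8 cannot apply there

12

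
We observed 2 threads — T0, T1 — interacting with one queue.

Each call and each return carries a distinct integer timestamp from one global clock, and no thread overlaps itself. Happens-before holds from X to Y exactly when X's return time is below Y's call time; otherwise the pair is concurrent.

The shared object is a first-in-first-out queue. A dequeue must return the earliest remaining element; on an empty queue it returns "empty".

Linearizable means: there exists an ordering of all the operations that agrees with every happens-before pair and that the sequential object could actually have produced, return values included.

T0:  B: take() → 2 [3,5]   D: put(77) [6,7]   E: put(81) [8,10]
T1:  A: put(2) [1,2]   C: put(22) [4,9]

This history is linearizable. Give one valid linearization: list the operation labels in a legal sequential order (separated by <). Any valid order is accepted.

A < B < C < D < E

step 1: A put(2) — queue <2>
step 2: B take() → 2 — queue <>
step 3: C put(22) — queue <22>
step 4: D put(77) — queue <22,77>
step 5: E put(81) — queue <22,77,81>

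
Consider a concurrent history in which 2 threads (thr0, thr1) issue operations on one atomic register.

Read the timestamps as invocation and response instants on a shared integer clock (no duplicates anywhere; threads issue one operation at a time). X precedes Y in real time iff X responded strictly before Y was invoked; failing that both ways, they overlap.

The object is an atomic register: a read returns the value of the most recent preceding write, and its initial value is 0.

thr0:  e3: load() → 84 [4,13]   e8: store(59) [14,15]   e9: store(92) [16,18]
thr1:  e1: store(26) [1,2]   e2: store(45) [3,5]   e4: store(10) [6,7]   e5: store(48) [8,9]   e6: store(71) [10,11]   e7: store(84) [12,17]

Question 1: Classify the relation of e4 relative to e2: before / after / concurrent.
Answer: after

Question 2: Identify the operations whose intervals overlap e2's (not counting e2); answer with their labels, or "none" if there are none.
Answer: e3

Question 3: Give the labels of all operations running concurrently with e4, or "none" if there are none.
Answer: e3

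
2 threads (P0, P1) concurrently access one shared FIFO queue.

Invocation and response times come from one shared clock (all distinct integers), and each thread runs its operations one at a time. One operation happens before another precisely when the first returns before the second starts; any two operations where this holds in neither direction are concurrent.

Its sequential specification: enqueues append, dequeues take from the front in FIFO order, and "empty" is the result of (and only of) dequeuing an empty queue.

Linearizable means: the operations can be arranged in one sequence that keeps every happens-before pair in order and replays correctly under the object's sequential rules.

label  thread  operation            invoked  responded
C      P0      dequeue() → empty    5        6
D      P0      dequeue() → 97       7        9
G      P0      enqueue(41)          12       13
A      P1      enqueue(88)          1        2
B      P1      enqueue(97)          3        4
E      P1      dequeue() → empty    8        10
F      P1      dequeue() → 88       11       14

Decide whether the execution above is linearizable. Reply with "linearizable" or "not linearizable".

not linearizable

cut after 5 events: linearizable; cut after 6 events (C responds, time 6): not linearizable
exhaustive check: the 3 completed FIFO queue ops admit one real-time order; illegal
e.g. A, B, C: illegal at step 3, since C dequeue() → empty cannot apply there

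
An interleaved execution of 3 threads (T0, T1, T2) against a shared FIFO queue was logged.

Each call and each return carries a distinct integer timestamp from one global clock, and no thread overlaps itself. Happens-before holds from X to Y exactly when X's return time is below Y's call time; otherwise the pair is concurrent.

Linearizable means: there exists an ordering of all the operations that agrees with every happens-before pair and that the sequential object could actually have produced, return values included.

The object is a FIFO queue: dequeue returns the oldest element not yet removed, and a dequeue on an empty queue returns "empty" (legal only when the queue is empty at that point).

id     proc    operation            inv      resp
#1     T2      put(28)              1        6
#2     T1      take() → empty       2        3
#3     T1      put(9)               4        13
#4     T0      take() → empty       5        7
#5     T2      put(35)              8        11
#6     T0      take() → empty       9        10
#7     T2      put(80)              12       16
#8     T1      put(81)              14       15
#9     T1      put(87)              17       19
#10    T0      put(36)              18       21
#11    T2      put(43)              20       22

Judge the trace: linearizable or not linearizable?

the violation lands at event 10, #6's response at time 10: events 1..9 linearize, events 1..10 do not
all 3 real-time-respecting orders fail — 4 completed FIFO queue operations, no legal replay
no completion choice of the 2 pending operations (#3, #5) rescues it — every subset was tried
for example #1, #2, #4, #6 (pending dropped) fails at step 2: #2 take() → empty is not legal there
for example #2, #1, #4, #6 (pending dropped) fails at step 3: #4 take() → empty is not legal there

not linearizable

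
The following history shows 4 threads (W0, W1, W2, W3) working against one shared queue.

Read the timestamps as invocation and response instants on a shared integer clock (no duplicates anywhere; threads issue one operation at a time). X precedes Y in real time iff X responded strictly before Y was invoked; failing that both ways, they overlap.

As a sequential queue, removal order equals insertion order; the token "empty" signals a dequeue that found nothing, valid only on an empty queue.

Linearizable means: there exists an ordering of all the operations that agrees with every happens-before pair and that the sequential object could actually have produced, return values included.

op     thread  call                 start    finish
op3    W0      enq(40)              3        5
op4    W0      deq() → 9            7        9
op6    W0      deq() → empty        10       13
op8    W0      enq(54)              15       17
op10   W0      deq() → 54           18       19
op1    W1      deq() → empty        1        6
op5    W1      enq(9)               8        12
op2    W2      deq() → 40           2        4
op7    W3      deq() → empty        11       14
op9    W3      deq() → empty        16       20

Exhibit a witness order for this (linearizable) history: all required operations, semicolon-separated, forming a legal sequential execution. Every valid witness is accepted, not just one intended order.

1. op1 deq() → empty, leaving queue <>
2. op3 enq(40), leaving queue <40>
3. op2 deq() → 40, leaving queue <>
4. op5 enq(9), leaving queue <9>
5. op4 deq() → 9, leaving queue <>
6. op6 deq() → empty, leaving queue <>
7. op7 deq() → empty, leaving queue <>
8. op8 enq(54), leaving queue <54>
9. op10 deq() → 54, leaving queue <>
10. op9 deq() → empty, leaving queue <>

op1; op3; op2; op5; op4; op6; op7; op8; op10; op9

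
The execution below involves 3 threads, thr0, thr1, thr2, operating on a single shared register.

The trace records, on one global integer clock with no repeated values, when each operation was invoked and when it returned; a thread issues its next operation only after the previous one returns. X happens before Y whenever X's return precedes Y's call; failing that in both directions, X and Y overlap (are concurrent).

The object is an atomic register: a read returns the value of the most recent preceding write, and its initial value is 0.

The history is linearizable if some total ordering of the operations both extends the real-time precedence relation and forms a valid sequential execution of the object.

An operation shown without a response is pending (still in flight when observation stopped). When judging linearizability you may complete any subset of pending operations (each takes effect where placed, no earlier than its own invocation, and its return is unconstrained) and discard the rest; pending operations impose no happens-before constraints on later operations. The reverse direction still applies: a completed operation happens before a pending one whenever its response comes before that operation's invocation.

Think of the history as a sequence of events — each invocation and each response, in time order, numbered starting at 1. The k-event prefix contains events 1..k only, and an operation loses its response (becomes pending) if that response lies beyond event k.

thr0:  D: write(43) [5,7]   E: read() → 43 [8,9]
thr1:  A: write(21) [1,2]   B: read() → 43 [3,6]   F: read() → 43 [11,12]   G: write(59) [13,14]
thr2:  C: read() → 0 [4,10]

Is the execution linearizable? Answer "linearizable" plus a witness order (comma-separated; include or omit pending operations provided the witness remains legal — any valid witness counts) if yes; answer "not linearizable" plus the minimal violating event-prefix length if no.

prefix check: 1..9 passes, 1..10 fails once C's time-10 response joins
the 5 completed operations admit 8 real-time orders; each fails the register replay
take A, B, C, D, E: step 2 already fails, because B read() → 43 cannot occur there
take A, B, D, C, E: step 2 already fails, because B read() → 43 cannot occur there

not linearizable — minimal violating prefix: 10 events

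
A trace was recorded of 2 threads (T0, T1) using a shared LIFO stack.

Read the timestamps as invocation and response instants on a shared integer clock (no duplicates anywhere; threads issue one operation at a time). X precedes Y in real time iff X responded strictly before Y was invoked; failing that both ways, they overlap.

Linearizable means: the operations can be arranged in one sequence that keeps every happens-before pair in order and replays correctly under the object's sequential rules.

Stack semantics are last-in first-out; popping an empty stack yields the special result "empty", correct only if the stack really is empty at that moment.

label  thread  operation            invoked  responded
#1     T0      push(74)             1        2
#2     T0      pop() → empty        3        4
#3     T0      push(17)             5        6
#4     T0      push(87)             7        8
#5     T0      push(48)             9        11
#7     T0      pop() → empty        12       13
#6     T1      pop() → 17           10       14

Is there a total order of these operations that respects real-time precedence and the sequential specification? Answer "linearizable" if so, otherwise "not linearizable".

not linearizable

cut after 3 events: linearizable; cut after 4 events (#2 responds, time 4): not linearizable
the sole real-time-consistent order of 2 completed operations fails the LIFO stack replay
for example #1, #2 fails at step 2: #2 pop() → empty is not legal there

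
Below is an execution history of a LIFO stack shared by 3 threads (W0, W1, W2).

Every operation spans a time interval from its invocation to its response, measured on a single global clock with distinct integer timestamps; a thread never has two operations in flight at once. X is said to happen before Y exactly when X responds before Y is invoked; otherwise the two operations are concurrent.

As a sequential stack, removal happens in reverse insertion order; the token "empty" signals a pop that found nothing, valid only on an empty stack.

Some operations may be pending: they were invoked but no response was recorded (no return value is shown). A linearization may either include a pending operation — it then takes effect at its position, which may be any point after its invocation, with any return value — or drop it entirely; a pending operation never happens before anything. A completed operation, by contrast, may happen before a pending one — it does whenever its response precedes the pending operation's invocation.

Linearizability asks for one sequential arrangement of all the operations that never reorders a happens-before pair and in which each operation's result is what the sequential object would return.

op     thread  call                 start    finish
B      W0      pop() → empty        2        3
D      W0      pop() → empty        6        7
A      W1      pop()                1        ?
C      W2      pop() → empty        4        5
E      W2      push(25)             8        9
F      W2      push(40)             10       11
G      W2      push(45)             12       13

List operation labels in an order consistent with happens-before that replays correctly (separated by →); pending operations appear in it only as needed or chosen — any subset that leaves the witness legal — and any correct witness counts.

A → B → C → D → E → F → G

1. A pop() (pending, included), leaving stack <>
2. B pop() → empty, leaving stack <>
3. C pop() → empty, leaving stack <>
4. D pop() → empty, leaving stack <>
5. E push(25), leaving stack <25>
6. F push(40), leaving stack <25,40>
7. G push(45), leaving stack <25,40,45>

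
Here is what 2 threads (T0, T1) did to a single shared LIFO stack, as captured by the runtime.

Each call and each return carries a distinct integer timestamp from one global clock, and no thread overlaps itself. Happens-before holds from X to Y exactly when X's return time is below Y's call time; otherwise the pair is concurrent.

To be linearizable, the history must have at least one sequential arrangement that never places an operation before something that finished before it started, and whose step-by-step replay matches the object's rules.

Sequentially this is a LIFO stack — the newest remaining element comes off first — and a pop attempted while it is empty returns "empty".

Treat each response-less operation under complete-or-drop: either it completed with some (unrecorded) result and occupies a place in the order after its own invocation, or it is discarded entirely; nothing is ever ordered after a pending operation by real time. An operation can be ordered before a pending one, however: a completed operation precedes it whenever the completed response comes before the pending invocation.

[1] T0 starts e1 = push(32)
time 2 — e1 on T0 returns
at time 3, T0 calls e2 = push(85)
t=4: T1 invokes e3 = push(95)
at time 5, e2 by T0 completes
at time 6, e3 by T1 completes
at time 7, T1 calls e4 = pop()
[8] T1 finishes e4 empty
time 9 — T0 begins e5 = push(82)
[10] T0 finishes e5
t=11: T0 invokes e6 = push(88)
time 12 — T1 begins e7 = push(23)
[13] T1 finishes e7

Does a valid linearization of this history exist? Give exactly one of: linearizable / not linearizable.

the violation lands at event 8, e4's response at time 8: events 1..7 linearize, events 1..8 do not
the 4 completed operations admit 2 real-time orders; each fails the LIFO stack replay
one such order, e1, e2, e3, e4, breaks at step 4 where e4 pop() → empty is illegal
one such order, e1, e3, e2, e4, breaks at step 4 where e4 pop() → empty is illegal

not linearizable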